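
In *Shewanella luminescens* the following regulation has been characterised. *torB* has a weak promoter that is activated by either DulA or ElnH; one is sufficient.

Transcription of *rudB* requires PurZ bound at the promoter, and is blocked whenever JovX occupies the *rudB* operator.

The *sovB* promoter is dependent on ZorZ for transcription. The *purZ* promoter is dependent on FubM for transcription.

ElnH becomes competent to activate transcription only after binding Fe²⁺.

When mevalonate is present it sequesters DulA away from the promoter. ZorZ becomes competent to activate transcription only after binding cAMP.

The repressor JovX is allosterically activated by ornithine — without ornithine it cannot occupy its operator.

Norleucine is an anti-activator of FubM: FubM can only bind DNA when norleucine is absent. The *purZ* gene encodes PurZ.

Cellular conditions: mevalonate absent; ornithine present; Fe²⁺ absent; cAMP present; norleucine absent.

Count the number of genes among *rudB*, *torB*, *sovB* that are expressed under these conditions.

2

Norleucine is absent, so FubM is active.
No repressor is bound and FubM is active, so *purZ* is transcribed.
So PurZ is produced and active.
Ornithine is present, so JovX is active.
With repressor JovX bound, *rudB* is not transcribed.
→ *rudB* is OFF.
Mevalonate is absent, so DulA is active.
Fe²⁺ is absent, so ElnH is inactive.
Activator DulA is present, so *torB* is transcribed.
→ *torB* is ON.
cAMP is present, so ZorZ is active.
No repressor is bound and ZorZ is active, so *sovB* is transcribed.
→ *sovB* is ON.
2 of the 3 genes are transcribed.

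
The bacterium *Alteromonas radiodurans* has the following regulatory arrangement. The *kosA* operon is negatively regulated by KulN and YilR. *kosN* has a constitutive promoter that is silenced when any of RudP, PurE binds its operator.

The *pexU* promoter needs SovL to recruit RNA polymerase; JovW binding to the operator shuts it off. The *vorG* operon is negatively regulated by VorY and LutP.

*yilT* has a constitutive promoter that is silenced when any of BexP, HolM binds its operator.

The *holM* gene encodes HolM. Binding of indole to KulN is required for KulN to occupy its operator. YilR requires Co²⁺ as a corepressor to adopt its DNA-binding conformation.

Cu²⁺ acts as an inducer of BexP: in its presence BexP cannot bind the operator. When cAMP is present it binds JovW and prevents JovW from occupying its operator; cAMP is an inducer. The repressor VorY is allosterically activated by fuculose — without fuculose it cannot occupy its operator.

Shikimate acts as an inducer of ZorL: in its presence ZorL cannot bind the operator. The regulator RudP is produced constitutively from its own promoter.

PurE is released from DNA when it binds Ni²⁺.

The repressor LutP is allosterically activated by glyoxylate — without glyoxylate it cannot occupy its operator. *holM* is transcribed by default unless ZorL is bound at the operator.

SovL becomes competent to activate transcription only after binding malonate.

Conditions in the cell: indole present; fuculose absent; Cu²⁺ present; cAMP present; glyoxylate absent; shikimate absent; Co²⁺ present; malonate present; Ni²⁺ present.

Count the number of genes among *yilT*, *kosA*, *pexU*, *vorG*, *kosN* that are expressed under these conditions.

Cu²⁺ is present, so BexP is inactive.
Shikimate is absent, so ZorL is active.
With repressor ZorL bound, *holM* is not transcribed.
So HolM is not produced.
With no repressor bound, *yilT* is transcribed.
→ *yilT* is ON.
Indole is present, so KulN is active.
Co²⁺ is present, so YilR is active.
With repressor KulN bound, *kosA* is not transcribed.
→ *kosA* is OFF.
Malonate is present, so SovL is active.
cAMP is present, so JovW is inactive.
No repressor is bound and SovL is active, so *pexU* is transcribed.
→ *pexU* is ON.
Fuculose is absent, so VorY is inactive.
Glyoxylate is absent, so LutP is inactive.
With no repressor bound, *vorG* is transcribed.
→ *vorG* is ON.
RudP is produced constitutively and is active.
Ni²⁺ is present, so PurE is inactive.
With repressor RudP bound, *kosN* is not transcribed.
→ *kosN* is OFF.
3 of the 5 genes are transcribed.

3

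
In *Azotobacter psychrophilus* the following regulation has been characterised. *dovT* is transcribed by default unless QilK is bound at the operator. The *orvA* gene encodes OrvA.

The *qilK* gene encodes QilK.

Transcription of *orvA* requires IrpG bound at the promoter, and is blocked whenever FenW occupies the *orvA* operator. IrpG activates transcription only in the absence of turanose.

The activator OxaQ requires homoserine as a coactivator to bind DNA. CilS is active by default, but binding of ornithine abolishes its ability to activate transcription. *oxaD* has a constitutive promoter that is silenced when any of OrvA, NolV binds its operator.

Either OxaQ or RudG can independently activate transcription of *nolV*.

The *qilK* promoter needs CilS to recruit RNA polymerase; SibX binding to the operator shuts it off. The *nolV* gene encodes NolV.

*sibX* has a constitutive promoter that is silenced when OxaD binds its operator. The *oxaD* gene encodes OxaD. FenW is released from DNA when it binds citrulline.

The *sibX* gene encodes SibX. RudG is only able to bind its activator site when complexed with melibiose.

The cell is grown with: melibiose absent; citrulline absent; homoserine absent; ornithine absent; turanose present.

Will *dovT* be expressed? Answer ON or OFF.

OFF

Turanose is present, so IrpG is inactive.
Citrulline is absent, so FenW is active.
With repressor FenW bound, *orvA* is not transcribed.
So OrvA is not produced.
Homoserine is absent, so OxaQ is inactive.
Melibiose is absent, so RudG is inactive.
No activator is available at the *nolV* promoter, so *nolV* is not transcribed.
So NolV is not produced.
With no repressor bound, *oxaD* is transcribed.
So OxaD is produced and active.
With repressor OxaD bound, *sibX* is not transcribed.
So SibX is not produced.
Ornithine is absent, so CilS is active.
No repressor is bound and CilS is active, so *qilK* is transcribed.
So QilK is produced and active.
With repressor QilK bound, *dovT* is not transcribed.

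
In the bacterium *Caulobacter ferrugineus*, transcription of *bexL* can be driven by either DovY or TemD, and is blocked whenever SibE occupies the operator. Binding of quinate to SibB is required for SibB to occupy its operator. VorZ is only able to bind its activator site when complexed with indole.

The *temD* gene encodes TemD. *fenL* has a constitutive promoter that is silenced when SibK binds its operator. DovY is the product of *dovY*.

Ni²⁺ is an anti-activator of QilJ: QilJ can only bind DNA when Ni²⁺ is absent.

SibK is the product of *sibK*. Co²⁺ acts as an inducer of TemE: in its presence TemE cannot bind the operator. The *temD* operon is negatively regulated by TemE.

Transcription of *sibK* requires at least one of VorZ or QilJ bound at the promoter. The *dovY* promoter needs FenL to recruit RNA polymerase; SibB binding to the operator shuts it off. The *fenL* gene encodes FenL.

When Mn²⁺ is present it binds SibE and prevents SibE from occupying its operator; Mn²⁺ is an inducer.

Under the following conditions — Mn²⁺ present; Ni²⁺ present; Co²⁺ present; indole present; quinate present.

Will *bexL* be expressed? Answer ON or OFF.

Indole is present, so VorZ is active.
Ni²⁺ is present, so QilJ is inactive.
Activator VorZ is present, so *sibK* is transcribed.
So SibK is produced and active.
With repressor SibK bound, *fenL* is not transcribed.
So FenL is not produced.
Quinate is present, so SibB is active.
With repressor SibB bound, *dovY* is not transcribed.
So DovY is not produced.
Mn²⁺ is present, so SibE is inactive.
Co²⁺ is present, so TemE is inactive.
With no repressor bound, *temD* is transcribed.
So TemD is produced and active.
Activator TemD is present, so *bexL* is transcribed.

ON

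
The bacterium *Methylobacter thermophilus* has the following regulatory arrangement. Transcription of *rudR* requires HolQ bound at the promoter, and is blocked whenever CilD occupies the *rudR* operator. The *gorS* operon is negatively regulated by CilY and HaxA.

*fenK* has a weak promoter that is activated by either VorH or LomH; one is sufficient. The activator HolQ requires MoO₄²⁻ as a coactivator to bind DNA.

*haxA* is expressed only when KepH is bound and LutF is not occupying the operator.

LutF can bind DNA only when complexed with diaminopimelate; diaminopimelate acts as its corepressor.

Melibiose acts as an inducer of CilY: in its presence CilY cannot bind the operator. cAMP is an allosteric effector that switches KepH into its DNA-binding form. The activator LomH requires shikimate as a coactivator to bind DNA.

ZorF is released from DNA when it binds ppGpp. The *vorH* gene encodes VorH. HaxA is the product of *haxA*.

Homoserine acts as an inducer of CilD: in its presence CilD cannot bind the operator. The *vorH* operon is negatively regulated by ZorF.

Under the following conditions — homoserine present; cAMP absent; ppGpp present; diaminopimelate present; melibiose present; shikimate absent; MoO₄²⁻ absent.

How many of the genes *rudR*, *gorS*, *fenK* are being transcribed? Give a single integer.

2

Homoserine is present, so CilD is inactive.
MoO₄²⁻ is absent, so HolQ is inactive.
Required activator HolQ is absent, so *rudR* is not transcribed.
→ *rudR* is OFF.
Melibiose is present, so CilY is inactive.
cAMP is absent, so KepH is inactive.
Diaminopimelate is present, so LutF is active.
With repressor LutF bound, *haxA* is not transcribed.
So HaxA is not produced.
With no repressor bound, *gorS* is transcribed.
→ *gorS* is ON.
ppGpp is present, so ZorF is inactive.
With no repressor bound, *vorH* is transcribed.
So VorH is produced and active.
Shikimate is absent, so LomH is inactive.
Activator VorH is present, so *fenK* is transcribed.
→ *fenK* is ON.
2 of the 3 genes are transcribed.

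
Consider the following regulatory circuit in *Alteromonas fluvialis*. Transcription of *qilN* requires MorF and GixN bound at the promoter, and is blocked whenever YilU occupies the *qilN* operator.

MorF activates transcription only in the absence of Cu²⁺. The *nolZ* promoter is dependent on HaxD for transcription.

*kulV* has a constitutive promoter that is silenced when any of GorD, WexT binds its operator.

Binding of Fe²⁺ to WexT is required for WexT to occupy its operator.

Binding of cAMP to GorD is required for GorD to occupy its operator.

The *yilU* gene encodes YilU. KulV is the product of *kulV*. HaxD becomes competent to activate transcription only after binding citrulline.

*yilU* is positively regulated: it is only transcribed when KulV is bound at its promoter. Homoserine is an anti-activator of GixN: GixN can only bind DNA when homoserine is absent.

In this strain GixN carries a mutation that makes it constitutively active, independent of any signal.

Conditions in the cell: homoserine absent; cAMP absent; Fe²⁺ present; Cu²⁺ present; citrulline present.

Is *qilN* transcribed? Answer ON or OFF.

Cu²⁺ is present, so MorF is inactive.
cAMP is absent, so GorD is inactive.
Fe²⁺ is present, so WexT is active.
With repressor WexT bound, *kulV* is not transcribed.
So KulV is not produced.
Required activator KulV is absent, so *yilU* is not transcribed.
So YilU is not produced.
GixN is constitutively active in this strain.
Required activator MorF is absent, so *qilN* is not transcribed.

OFF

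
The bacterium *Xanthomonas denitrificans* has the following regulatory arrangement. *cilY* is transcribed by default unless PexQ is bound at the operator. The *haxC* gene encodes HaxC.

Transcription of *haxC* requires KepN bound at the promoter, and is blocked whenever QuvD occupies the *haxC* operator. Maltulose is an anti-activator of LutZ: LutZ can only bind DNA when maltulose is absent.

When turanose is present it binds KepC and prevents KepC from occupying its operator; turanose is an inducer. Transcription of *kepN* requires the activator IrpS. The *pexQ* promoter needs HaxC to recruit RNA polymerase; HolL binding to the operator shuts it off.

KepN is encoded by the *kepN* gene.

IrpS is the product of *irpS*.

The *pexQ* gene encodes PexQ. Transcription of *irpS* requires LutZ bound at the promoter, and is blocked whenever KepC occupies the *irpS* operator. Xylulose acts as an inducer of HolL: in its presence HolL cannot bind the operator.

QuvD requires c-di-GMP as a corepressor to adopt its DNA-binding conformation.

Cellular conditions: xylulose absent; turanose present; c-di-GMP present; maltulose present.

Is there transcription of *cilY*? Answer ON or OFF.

ON

Maltulose is present, so LutZ is inactive.
Turanose is present, so KepC is inactive.
Required activator LutZ is absent, so *irpS* is not transcribed.
So IrpS is not produced.
Required activator IrpS is absent, so *kepN* is not transcribed.
So KepN is not produced.
c-di-GMP is present, so QuvD is active.
With repressor QuvD bound, *haxC* is not transcribed.
So HaxC is not produced.
Xylulose is absent, so HolL is active.
With repressor HolL bound, *pexQ* is not transcribed.
So PexQ is not produced.
With no repressor bound, *cilY* is transcribed.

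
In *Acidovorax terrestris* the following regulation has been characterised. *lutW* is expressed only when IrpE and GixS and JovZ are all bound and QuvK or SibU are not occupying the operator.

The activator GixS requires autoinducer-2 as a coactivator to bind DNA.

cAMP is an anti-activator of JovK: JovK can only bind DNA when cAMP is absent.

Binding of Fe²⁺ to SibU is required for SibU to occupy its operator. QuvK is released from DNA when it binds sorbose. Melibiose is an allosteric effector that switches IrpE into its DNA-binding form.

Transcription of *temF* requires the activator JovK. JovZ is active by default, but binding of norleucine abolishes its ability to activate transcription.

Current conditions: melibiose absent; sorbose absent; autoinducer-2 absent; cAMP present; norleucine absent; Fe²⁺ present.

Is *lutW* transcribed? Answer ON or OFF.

OFF

Sorbose is absent, so QuvK is active.
Melibiose is absent, so IrpE is inactive.
Fe²⁺ is present, so SibU is active.
Autoinducer-2 is absent, so GixS is inactive.
Norleucine is absent, so JovZ is active.
With repressor QuvK bound, *lutW* is not transcribed.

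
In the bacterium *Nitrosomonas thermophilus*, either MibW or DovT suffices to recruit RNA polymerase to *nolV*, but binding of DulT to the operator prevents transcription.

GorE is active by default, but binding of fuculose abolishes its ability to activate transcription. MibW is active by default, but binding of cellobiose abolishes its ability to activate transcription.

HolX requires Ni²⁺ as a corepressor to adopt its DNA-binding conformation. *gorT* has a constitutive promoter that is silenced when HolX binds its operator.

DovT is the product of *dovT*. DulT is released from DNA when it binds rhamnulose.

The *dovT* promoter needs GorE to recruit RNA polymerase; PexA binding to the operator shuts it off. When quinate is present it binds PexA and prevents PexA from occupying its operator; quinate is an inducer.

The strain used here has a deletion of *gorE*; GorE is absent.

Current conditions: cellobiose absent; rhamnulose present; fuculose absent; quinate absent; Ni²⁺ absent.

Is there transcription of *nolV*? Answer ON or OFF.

Cellobiose is absent, so MibW is active.
Rhamnulose is present, so DulT is inactive.
Quinate is absent, so PexA is active.
GorE is non-functional in this strain, so it has no effect.
With repressor PexA bound, *dovT* is not transcribed.
So DovT is not produced.
Activator MibW is present, so *nolV* is transcribed.

ON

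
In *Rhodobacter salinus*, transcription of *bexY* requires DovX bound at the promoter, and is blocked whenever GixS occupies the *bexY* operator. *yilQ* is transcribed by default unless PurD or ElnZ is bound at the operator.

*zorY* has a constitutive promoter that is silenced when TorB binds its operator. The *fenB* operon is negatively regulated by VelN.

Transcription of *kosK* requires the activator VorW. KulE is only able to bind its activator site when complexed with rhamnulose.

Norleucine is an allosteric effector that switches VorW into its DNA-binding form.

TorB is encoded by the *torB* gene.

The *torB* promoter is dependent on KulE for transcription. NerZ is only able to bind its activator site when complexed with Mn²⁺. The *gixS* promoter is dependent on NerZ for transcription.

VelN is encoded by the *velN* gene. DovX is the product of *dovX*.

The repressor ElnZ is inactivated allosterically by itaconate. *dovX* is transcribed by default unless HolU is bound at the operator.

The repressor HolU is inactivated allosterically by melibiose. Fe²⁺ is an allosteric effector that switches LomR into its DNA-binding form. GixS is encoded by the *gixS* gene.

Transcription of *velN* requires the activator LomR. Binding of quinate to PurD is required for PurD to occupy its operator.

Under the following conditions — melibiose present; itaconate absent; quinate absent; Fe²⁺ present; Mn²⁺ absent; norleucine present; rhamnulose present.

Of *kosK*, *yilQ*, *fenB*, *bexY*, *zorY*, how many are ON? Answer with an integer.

2

Norleucine is present, so VorW is active.
No repressor is bound and VorW is active, so *kosK* is transcribed.
→ *kosK* is ON.
Quinate is absent, so PurD is inactive.
Itaconate is absent, so ElnZ is active.
With repressor ElnZ bound, *yilQ* is not transcribed.
→ *yilQ* is OFF.
Fe²⁺ is present, so LomR is active.
No repressor is bound and LomR is active, so *velN* is transcribed.
So VelN is produced and active.
With repressor VelN bound, *fenB* is not transcribed.
→ *fenB* is OFF.
Melibiose is present, so HolU is inactive.
With no repressor bound, *dovX* is transcribed.
So DovX is produced and active.
Mn²⁺ is absent, so NerZ is inactive.
Required activator NerZ is absent, so *gixS* is not transcribed.
So GixS is not produced.
No repressor is bound and DovX is active, so *bexY* is transcribed.
→ *bexY* is ON.
Rhamnulose is present, so KulE is active.
No repressor is bound and KulE is active, so *torB* is transcribed.
So TorB is produced and active.
With repressor TorB bound, *zorY* is not transcribed.
→ *zorY* is OFF.
2 of the 5 genes are transcribed.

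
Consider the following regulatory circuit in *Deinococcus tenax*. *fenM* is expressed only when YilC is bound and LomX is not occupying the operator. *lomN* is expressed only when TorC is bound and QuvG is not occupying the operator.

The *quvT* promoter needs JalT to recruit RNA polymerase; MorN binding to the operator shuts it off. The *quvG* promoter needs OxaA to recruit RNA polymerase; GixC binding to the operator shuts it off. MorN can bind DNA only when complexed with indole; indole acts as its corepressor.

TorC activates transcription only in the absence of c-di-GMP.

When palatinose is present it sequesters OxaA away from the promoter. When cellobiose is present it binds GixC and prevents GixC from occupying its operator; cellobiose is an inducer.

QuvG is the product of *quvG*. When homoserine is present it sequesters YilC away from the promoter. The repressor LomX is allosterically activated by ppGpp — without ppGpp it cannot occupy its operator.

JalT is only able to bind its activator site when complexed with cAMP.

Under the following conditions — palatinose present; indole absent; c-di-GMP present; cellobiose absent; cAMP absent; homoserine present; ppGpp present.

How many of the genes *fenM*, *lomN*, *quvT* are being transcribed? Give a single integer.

0

Homoserine is present, so YilC is inactive.
ppGpp is present, so LomX is active.
With repressor LomX bound, *fenM* is not transcribed.
→ *fenM* is OFF.
Palatinose is present, so OxaA is inactive.
Cellobiose is absent, so GixC is active.
With repressor GixC bound, *quvG* is not transcribed.
So QuvG is not produced.
c-di-GMP is present, so TorC is inactive.
Required activator TorC is absent, so *lomN* is not transcribed.
→ *lomN* is OFF.
cAMP is absent, so JalT is inactive.
Indole is absent, so MorN is inactive.
Required activator JalT is absent, so *quvT* is not transcribed.
→ *quvT* is OFF.
0 of the 3 genes are transcribed.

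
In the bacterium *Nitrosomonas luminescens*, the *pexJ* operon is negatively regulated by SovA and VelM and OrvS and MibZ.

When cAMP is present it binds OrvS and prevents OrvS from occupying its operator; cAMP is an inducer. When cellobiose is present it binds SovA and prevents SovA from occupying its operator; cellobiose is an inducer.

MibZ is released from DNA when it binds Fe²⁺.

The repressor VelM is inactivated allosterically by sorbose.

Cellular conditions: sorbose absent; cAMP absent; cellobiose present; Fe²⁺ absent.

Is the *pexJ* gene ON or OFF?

OFF

Cellobiose is present, so SovA is inactive.
Sorbose is absent, so VelM is active.
cAMP is absent, so OrvS is active.
Fe²⁺ is absent, so MibZ is active.
With repressor VelM bound, *pexJ* is not transcribed.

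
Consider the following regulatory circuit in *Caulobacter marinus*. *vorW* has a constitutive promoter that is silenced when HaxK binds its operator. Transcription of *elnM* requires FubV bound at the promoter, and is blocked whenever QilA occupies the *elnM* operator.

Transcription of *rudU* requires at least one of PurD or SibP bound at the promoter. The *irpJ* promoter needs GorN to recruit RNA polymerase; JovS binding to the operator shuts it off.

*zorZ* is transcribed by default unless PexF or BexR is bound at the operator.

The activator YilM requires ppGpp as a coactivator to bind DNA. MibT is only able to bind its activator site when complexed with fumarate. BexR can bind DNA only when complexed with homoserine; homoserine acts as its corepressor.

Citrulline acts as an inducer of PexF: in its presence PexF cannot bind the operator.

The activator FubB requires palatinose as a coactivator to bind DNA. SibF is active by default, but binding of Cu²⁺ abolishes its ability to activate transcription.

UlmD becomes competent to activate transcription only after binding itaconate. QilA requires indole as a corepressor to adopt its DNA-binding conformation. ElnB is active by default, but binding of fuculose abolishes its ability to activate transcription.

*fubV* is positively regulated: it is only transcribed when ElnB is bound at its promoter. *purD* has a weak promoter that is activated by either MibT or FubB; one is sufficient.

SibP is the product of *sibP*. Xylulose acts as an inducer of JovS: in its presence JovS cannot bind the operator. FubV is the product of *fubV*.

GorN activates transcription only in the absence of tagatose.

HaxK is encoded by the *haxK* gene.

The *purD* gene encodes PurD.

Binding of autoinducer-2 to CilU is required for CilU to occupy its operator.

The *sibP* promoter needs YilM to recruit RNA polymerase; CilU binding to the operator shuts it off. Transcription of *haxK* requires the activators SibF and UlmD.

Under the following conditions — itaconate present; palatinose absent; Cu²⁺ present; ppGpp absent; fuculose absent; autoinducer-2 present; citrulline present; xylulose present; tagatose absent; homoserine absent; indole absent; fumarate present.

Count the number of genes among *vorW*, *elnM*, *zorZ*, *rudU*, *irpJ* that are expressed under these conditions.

5

Cu²⁺ is present, so SibF is inactive.
Itaconate is present, so UlmD is active.
Required activator SibF is absent, so *haxK* is not transcribed.
So HaxK is not produced.
With no repressor bound, *vorW* is transcribed.
→ *vorW* is ON.
Fuculose is absent, so ElnB is active.
No repressor is bound and ElnB is active, so *fubV* is transcribed.
So FubV is produced and active.
Indole is absent, so QilA is inactive.
No repressor is bound and FubV is active, so *elnM* is transcribed.
→ *elnM* is ON.
Citrulline is present, so PexF is inactive.
Homoserine is absent, so BexR is inactive.
With no repressor bound, *zorZ* is transcribed.
→ *zorZ* is ON.
Fumarate is present, so MibT is active.
Palatinose is absent, so FubB is inactive.
Activator MibT is present, so *purD* is transcribed.
So PurD is produced and active.
ppGpp is absent, so YilM is inactive.
Autoinducer-2 is present, so CilU is active.
With repressor CilU bound, *sibP* is not transcribed.
So SibP is not produced.
Activator PurD is present, so *rudU* is transcribed.
→ *rudU* is ON.
Xylulose is present, so JovS is inactive.
Tagatose is absent, so GorN is active.
No repressor is bound and GorN is active, so *irpJ* is transcribed.
→ *irpJ* is ON.
5 of the 5 genes are transcribed.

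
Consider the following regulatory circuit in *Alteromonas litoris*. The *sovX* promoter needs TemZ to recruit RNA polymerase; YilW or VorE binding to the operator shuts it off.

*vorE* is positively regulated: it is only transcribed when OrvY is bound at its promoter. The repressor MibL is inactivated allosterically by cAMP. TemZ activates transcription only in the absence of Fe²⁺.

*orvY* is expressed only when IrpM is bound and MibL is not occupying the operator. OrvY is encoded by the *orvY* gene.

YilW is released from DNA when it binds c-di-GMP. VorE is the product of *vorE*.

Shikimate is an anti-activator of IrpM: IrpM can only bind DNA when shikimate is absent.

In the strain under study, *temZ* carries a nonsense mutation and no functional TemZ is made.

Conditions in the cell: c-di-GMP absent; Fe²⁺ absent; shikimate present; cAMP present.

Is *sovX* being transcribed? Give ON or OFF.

OFF

c-di-GMP is absent, so YilW is active.
TemZ is non-functional in this strain, so it has no effect.
cAMP is present, so MibL is inactive.
Shikimate is present, so IrpM is inactive.
Required activator IrpM is absent, so *orvY* is not transcribed.
So OrvY is not produced.
Required activator OrvY is absent, so *vorE* is not transcribed.
So VorE is not produced.
With repressor YilW bound, *sovX* is not transcribed.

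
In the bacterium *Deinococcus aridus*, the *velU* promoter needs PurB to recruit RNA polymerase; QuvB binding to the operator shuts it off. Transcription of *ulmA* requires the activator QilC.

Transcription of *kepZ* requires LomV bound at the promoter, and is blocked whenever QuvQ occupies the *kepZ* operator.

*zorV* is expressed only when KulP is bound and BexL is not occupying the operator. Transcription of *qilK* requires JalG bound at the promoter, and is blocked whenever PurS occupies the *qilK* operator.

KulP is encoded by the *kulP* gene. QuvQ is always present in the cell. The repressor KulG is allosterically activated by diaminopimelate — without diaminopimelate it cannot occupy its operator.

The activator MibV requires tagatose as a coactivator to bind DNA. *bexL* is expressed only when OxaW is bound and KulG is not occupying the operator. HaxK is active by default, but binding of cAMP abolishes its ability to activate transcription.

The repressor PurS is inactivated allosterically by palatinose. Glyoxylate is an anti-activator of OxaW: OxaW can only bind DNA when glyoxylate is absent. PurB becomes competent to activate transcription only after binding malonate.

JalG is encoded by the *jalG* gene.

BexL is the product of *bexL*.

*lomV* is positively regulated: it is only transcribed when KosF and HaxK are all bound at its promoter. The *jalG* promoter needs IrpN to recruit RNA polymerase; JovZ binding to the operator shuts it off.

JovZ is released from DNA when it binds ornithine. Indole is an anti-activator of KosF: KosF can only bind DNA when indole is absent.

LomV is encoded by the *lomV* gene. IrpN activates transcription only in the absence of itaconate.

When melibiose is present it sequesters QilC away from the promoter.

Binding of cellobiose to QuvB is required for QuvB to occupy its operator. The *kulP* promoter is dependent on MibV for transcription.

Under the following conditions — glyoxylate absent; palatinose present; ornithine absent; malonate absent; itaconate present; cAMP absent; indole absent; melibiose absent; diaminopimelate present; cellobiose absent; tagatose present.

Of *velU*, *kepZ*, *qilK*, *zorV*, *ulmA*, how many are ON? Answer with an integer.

Cellobiose is absent, so QuvB is inactive.
Malonate is absent, so PurB is inactive.
Required activator PurB is absent, so *velU* is not transcribed.
→ *velU* is OFF.
Indole is absent, so KosF is active.
cAMP is absent, so HaxK is active.
No repressor is bound and KosF and HaxK are active, so *lomV* is transcribed.
So LomV is produced and active.
QuvQ is produced constitutively and is active.
With repressor QuvQ bound, *kepZ* is not transcribed.
→ *kepZ* is OFF.
Palatinose is present, so PurS is inactive.
Ornithine is absent, so JovZ is active.
Itaconate is present, so IrpN is inactive.
With repressor JovZ bound, *jalG* is not transcribed.
So JalG is not produced.
Required activator JalG is absent, so *qilK* is not transcribed.
→ *qilK* is OFF.
Tagatose is present, so MibV is active.
No repressor is bound and MibV is active, so *kulP* is transcribed.
So KulP is produced and active.
Diaminopimelate is present, so KulG is active.
Glyoxylate is absent, so OxaW is active.
With repressor KulG bound, *bexL* is not transcribed.
So BexL is not produced.
No repressor is bound and KulP is active, so *zorV* is transcribed.
→ *zorV* is ON.
Melibiose is absent, so QilC is active.
No repressor is bound and QilC is active, so *ulmA* is transcribed.
→ *ulmA* is ON.
2 of the 5 genes are transcribed.

2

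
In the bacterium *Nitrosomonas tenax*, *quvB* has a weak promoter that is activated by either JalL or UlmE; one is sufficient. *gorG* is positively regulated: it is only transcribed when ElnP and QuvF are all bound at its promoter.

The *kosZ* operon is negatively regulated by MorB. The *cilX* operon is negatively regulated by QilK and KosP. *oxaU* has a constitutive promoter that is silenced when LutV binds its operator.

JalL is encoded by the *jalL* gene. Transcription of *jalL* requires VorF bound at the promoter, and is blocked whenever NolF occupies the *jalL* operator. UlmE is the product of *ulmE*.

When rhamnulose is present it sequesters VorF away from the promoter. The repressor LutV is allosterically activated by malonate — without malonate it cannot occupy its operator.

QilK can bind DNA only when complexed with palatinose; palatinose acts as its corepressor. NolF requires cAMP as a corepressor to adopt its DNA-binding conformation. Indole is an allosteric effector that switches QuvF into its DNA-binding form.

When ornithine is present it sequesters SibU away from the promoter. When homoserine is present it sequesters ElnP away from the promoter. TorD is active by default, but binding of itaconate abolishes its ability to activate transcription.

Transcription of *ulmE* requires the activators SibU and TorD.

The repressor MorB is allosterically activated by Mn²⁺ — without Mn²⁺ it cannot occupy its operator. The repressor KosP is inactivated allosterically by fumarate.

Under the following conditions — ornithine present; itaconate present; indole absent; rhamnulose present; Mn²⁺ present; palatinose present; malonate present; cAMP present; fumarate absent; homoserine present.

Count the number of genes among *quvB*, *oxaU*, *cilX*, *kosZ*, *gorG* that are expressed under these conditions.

cAMP is present, so NolF is active.
Rhamnulose is present, so VorF is inactive.
With repressor NolF bound, *jalL* is not transcribed.
So JalL is not produced.
Ornithine is present, so SibU is inactive.
Itaconate is present, so TorD is inactive.
Required activator SibU is absent, so *ulmE* is not transcribed.
So UlmE is not produced.
No activator is available at the *quvB* promoter, so *quvB* is not transcribed.
→ *quvB* is OFF.
Malonate is present, so LutV is active.
With repressor LutV bound, *oxaU* is not transcribed.
→ *oxaU* is OFF.
Palatinose is present, so QilK is active.
Fumarate is absent, so KosP is active.
With repressor QilK bound, *cilX* is not transcribed.
→ *cilX* is OFF.
Mn²⁺ is present, so MorB is active.
With repressor MorB bound, *kosZ* is not transcribed.
→ *kosZ* is OFF.
Homoserine is present, so ElnP is inactive.
Indole is absent, so QuvF is inactive.
Required activator ElnP is absent, so *gorG* is not transcribed.
→ *gorG* is OFF.
0 of the 5 genes are transcribed.

0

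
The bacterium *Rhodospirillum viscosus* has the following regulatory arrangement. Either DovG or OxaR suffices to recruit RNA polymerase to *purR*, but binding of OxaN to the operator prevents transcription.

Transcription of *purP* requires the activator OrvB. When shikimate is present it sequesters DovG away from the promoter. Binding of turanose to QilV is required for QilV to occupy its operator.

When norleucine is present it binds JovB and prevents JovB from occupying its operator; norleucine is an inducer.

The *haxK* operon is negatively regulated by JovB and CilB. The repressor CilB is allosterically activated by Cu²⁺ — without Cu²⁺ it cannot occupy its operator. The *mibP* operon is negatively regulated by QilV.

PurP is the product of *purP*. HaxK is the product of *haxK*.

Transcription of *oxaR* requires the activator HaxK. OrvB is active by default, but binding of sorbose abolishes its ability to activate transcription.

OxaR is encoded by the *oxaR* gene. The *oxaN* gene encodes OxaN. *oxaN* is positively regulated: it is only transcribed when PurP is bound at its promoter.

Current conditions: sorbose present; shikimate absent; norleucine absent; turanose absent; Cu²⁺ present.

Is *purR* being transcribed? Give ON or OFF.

Shikimate is absent, so DovG is active.
Sorbose is present, so OrvB is inactive.
Required activator OrvB is absent, so *purP* is not transcribed.
So PurP is not produced.
Required activator PurP is absent, so *oxaN* is not transcribed.
So OxaN is not produced.
Norleucine is absent, so JovB is active.
Cu²⁺ is present, so CilB is active.
With repressor JovB bound, *haxK* is not transcribed.
So HaxK is not produced.
Required activator HaxK is absent, so *oxaR* is not transcribed.
So OxaR is not produced.
Activator DovG is present, so *purR* is transcribed.

ON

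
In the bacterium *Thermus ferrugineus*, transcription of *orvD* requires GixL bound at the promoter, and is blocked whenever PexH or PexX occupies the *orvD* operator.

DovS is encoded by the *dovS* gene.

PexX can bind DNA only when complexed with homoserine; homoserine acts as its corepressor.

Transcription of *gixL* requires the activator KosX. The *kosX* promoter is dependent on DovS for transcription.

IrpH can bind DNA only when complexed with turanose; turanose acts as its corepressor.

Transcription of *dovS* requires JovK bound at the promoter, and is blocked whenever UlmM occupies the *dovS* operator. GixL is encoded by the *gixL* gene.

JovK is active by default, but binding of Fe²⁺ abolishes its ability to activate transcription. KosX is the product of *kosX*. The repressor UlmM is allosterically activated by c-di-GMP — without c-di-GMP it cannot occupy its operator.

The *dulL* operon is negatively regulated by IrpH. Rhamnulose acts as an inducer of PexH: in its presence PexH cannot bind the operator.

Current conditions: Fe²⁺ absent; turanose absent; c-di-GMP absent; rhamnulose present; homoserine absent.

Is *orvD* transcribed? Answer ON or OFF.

ON

Rhamnulose is present, so PexH is inactive.
Homoserine is absent, so PexX is inactive.
Fe²⁺ is absent, so JovK is active.
c-di-GMP is absent, so UlmM is inactive.
No repressor is bound and JovK is active, so *dovS* is transcribed.
So DovS is produced and active.
No repressor is bound and DovS is active, so *kosX* is transcribed.
So KosX is produced and active.
No repressor is bound and KosX is active, so *gixL* is transcribed.
So GixL is produced and active.
No repressor is bound and GixL is active, so *orvD* is transcribed.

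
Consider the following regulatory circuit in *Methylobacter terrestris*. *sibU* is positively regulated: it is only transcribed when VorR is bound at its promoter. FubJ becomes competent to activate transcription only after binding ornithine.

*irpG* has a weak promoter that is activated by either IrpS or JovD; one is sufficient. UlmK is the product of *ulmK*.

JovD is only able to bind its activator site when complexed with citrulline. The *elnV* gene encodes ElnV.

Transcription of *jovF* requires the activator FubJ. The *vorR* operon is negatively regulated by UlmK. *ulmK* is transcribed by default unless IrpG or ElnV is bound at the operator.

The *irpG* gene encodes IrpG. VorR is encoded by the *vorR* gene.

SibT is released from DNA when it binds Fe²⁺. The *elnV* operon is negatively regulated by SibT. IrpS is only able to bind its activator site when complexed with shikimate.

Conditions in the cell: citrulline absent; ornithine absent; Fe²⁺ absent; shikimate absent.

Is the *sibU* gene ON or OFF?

Shikimate is absent, so IrpS is inactive.
Citrulline is absent, so JovD is inactive.
No activator is available at the *irpG* promoter, so *irpG* is not transcribed.
So IrpG is not produced.
Fe²⁺ is absent, so SibT is active.
With repressor SibT bound, *elnV* is not transcribed.
So ElnV is not produced.
With no repressor bound, *ulmK* is transcribed.
So UlmK is produced and active.
With repressor UlmK bound, *vorR* is not transcribed.
So VorR is not produced.
Required activator VorR is absent, so *sibU* is not transcribed.

OFF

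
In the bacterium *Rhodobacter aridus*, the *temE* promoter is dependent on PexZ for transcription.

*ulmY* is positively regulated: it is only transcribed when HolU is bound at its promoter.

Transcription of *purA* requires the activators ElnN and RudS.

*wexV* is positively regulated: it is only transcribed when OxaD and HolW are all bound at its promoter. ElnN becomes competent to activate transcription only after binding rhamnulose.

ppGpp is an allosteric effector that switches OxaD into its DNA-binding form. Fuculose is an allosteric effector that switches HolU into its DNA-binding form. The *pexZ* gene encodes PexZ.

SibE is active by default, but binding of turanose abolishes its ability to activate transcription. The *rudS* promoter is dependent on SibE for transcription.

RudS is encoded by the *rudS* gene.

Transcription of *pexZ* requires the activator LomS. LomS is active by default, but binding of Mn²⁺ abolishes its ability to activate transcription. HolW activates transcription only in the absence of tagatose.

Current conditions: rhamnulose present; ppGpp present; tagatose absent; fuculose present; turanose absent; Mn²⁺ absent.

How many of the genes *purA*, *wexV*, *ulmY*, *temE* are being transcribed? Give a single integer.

4

Rhamnulose is present, so ElnN is active.
Turanose is absent, so SibE is active.
No repressor is bound and SibE is active, so *rudS* is transcribed.
So RudS is produced and active.
No repressor is bound and ElnN and RudS are active, so *purA* is transcribed.
→ *purA* is ON.
ppGpp is present, so OxaD is active.
Tagatose is absent, so HolW is active.
No repressor is bound and OxaD and HolW are active, so *wexV* is transcribed.
→ *wexV* is ON.
Fuculose is present, so HolU is active.
No repressor is bound and HolU is active, so *ulmY* is transcribed.
→ *ulmY* is ON.
Mn²⁺ is absent, so LomS is active.
No repressor is bound and LomS is active, so *pexZ* is transcribed.
So PexZ is produced and active.
No repressor is bound and PexZ is active, so *temE* is transcribed.
→ *temE* is ON.
4 of the 4 genes are transcribed.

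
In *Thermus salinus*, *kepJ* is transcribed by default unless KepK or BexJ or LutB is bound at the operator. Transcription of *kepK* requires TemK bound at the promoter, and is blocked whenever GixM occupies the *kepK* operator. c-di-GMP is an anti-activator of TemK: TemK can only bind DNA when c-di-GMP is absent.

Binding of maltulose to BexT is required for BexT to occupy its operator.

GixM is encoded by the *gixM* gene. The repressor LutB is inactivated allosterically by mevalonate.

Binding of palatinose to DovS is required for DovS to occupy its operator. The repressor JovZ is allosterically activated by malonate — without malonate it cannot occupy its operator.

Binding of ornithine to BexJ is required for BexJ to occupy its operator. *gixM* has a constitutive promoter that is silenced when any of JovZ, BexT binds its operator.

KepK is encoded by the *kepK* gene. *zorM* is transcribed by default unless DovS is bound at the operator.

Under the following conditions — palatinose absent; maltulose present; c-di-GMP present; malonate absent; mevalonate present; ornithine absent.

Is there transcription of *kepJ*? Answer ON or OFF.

Malonate is absent, so JovZ is inactive.
Maltulose is present, so BexT is active.
With repressor BexT bound, *gixM* is not transcribed.
So GixM is not produced.
c-di-GMP is present, so TemK is inactive.
Required activator TemK is absent, so *kepK* is not transcribed.
So KepK is not produced.
Ornithine is absent, so BexJ is inactive.
Mevalonate is present, so LutB is inactive.
With no repressor bound, *kepJ* is transcribed.

ON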